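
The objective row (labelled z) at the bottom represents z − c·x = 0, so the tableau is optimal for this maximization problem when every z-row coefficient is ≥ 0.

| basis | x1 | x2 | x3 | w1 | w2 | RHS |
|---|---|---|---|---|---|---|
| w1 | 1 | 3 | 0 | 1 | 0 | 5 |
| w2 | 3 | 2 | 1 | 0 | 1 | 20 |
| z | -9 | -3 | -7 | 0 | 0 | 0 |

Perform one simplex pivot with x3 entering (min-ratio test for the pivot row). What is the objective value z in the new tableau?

Ratio test on column x3 — row 1: entry 0 ≤ 0; row 2: 20/1 = 20. Minimum is 20 at row 2 (w2 leaves); pivot element 1.
Pivot on row 2; the z-row RHS becomes 0 − (-7)·20 = 140.

140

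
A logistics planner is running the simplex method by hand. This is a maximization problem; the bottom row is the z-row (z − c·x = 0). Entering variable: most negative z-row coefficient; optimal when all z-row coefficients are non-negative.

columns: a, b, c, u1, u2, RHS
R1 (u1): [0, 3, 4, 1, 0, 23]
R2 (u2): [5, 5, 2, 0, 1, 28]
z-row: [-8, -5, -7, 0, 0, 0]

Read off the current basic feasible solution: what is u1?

23

u1 is basic (row 1); its value is the RHS of that row, 23.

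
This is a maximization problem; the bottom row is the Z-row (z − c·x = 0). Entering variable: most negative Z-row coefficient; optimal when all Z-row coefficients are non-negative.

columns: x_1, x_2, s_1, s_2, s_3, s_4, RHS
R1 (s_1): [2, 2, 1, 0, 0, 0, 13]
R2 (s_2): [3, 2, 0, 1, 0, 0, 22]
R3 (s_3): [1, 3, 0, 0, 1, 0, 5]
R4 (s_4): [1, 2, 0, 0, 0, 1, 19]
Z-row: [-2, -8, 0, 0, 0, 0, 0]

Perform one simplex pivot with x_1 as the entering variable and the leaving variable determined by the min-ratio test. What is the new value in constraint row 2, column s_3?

Ratio test on column x_1 — row 1: 13/2 = 13/2; row 2: 22/3 = 22/3; row 3: 5/1 = 5; row 4: 19/1 = 19. Minimum is 5 at row 3 (s_3 leaves); pivot element 1.
Divide row 3 by 1; eliminate column x_1 from the other rows.
Row 2 update in column s_3: 0 − 3·1 = -3.

-3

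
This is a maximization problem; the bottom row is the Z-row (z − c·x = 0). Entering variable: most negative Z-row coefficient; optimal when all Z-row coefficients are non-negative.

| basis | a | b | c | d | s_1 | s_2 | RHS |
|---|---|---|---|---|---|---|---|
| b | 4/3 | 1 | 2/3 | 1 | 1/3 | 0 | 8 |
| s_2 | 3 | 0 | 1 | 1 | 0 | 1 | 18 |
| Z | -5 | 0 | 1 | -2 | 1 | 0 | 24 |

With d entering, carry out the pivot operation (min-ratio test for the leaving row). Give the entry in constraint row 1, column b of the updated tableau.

1

Ratio test on column d — row 1: 8/1 = 8; row 2: 18/1 = 18. Minimum is 8 at row 1 (b leaves); pivot element 1.
Divide row 1 by 1; eliminate column d from the other rows.
In the new row 1, the b entry is the old entry divided by the pivot: 1/1 = 1.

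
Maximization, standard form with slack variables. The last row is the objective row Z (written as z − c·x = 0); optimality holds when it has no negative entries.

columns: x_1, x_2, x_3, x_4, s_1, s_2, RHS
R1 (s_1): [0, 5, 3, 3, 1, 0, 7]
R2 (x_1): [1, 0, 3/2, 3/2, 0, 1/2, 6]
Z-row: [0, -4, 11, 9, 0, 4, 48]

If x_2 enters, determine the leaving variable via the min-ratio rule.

s_1

Column x_2 entries and ratios — s_1: 7/5 = 7/5; x_1: 0 ≤ 0, skip.
Smallest ratio is 7/5 in the row of s_1, so s_1 leaves.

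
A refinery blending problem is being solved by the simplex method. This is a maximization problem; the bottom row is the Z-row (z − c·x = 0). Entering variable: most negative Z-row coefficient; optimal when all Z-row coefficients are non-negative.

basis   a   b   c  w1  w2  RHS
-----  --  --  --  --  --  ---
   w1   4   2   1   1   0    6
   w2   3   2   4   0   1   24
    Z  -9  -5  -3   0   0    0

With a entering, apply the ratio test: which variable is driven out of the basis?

Column a entries and ratios — w1: 6/4 = 3/2; w2: 24/3 = 8.
Smallest ratio is 3/2 in the row of w1, so w1 leaves.

w1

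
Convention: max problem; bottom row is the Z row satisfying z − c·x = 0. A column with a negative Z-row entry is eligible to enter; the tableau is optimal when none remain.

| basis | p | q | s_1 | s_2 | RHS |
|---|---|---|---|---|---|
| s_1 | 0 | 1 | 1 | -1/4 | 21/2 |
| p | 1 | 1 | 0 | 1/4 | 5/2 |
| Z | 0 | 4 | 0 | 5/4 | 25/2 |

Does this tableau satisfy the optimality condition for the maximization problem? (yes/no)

Every Z-row coefficient is ≥ 0, so the tableau is optimal.

yes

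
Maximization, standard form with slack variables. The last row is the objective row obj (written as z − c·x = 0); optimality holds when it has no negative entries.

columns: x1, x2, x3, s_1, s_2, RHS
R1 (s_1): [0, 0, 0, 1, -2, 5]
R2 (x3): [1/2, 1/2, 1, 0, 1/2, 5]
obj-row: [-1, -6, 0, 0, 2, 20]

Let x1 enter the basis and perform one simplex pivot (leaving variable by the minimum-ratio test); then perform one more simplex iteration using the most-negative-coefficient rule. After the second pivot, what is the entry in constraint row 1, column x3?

0

Ratio test on column x1 — row 1: entry 0 ≤ 0; row 2: 5/(1/2) = 10. Minimum is 10 at row 2 (x3 leaves); pivot element 1/2.
Divide row 2 by 1/2; eliminate column x1 from the other rows.
Second iteration: most negative obj-row entry is -5 in column x2, so x2 enters.
Ratio test on column x2 — row 1: entry 0 ≤ 0; row 2: 10/1 = 10. Minimum is 10 at row 2 (x1 leaves); pivot element 1.
Divide row 2 by 1; eliminate column x2 from the other rows.
After both pivots, the entry at constraint row 1, column x3 is 0.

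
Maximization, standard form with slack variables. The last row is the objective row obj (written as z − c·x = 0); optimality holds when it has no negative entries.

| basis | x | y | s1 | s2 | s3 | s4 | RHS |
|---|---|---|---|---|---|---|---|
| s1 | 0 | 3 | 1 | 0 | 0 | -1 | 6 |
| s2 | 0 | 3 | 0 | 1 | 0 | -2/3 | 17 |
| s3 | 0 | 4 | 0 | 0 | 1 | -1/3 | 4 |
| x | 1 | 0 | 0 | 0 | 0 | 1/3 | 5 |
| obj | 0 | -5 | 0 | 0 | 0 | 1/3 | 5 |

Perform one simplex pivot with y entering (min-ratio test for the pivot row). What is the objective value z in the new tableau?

Ratio test on column y — row 1: 6/3 = 2; row 2: 17/3 = 17/3; row 3: 4/4 = 1; row 4: entry 0 ≤ 0. Minimum is 1 at row 3 (s3 leaves); pivot element 4.
Pivot on row 3; the obj-row RHS becomes 5 − (-5)·1 = 10.

10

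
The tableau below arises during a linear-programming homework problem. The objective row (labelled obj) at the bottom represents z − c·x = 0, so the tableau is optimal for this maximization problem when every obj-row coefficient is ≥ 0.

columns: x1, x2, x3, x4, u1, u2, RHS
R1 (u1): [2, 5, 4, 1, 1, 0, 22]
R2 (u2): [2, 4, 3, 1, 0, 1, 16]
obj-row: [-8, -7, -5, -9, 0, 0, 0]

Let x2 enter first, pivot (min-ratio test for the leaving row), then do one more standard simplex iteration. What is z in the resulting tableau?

144

Ratio test on column x2 — row 1: 22/5 = 22/5; row 2: 16/4 = 4. Minimum is 4 at row 2 (u2 leaves); pivot element 4.
Pivot on row 2; the obj-row RHS becomes 0 − (-7)·4 = 28.
Next entering variable (most negative obj-row entry -29/4): x4.
Ratio test on column x4 — row 1: entry -1/4 ≤ 0; row 2: 4/(1/4) = 16. Minimum is 16 at row 2 (x2 leaves); pivot element 1/4.
After the second pivot the obj-row RHS is 28 − (-29/4)·16 = 144.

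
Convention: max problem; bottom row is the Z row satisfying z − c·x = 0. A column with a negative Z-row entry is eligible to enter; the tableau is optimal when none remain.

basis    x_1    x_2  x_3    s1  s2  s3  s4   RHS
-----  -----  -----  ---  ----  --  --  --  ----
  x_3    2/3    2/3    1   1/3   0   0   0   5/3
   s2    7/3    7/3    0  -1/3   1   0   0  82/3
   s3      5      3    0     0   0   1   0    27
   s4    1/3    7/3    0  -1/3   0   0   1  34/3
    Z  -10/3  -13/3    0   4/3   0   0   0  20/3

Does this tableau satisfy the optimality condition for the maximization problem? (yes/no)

no

The Z-row has a negative entry -13/3 in column x_2, so it is not optimal.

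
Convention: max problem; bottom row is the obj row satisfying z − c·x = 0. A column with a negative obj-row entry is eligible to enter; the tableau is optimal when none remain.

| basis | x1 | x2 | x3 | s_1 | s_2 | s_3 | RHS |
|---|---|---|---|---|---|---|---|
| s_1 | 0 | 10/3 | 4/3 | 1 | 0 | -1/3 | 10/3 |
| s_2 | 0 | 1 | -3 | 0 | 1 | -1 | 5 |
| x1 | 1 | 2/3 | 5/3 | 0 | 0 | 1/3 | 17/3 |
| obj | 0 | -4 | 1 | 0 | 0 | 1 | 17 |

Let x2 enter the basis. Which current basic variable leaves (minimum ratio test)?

Column x2 entries and ratios — s_1: (10/3)/(10/3) = 1; s_2: 5/1 = 5; x1: (17/3)/(2/3) = 17/2.
Smallest ratio is 1 in the row of s_1, so s_1 leaves.

s_1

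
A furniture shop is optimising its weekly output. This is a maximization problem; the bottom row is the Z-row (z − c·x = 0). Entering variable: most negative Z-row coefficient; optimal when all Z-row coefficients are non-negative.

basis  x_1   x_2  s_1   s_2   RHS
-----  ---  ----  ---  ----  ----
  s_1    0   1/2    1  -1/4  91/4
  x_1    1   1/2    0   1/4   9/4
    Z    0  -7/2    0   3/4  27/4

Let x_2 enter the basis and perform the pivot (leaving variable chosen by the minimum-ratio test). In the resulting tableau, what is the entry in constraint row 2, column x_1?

Ratio test on column x_2 — row 1: (91/4)/(1/2) = 91/2; row 2: (9/4)/(1/2) = 9/2. Minimum is 9/2 at row 2 (x_1 leaves); pivot element 1/2.
Divide row 2 by 1/2; eliminate column x_2 from the other rows.
In the new row 2, the x_1 entry is the old entry divided by the pivot: 1/(1/2) = 2.

2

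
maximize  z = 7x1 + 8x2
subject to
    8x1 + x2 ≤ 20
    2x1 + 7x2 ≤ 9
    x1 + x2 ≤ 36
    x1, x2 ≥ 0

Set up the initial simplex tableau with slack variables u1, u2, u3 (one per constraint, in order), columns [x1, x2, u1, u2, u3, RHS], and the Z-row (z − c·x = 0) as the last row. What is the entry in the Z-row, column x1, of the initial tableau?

The Z-row carries the negated objective coefficients: the x1 entry is -7.

-7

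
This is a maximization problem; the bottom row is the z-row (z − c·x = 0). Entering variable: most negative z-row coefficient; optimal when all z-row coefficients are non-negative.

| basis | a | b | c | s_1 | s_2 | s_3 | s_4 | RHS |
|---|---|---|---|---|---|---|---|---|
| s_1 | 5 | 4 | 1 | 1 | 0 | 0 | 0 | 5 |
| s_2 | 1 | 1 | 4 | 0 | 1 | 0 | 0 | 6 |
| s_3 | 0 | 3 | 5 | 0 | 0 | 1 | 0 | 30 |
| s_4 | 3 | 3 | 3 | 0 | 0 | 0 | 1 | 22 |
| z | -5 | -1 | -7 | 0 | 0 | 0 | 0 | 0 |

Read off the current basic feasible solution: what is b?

b is not in the basis, so in the current basic feasible solution b = 0.

0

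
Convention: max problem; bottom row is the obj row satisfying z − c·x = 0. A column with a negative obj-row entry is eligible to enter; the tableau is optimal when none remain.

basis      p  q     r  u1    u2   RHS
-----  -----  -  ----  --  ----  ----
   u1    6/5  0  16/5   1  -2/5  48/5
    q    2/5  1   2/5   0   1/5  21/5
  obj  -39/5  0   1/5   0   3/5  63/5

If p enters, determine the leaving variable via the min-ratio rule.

Column p entries and ratios — u1: (48/5)/(6/5) = 8; q: (21/5)/(2/5) = 21/2.
Smallest ratio is 8 in the row of u1, so u1 leaves.

u1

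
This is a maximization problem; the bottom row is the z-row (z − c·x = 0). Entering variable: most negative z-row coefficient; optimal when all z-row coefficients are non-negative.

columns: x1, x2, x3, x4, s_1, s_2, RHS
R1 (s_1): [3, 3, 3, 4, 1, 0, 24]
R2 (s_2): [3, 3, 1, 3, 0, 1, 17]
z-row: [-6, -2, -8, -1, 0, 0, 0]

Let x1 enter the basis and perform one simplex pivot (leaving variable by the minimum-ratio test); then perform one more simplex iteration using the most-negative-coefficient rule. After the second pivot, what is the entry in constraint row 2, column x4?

Ratio test on column x1 — row 1: 24/3 = 8; row 2: 17/3 = 17/3. Minimum is 17/3 at row 2 (s_2 leaves); pivot element 3.
Divide row 2 by 3; eliminate column x1 from the other rows.
Second iteration: most negative z-row entry is -6 in column x3, so x3 enters.
Ratio test on column x3 — row 1: 7/2 = 7/2; row 2: (17/3)/(1/3) = 17. Minimum is 7/2 at row 1 (s_1 leaves); pivot element 2.
Divide row 1 by 2; eliminate column x3 from the other rows.
After both pivots, the entry at constraint row 2, column x4 is 5/6.

5/6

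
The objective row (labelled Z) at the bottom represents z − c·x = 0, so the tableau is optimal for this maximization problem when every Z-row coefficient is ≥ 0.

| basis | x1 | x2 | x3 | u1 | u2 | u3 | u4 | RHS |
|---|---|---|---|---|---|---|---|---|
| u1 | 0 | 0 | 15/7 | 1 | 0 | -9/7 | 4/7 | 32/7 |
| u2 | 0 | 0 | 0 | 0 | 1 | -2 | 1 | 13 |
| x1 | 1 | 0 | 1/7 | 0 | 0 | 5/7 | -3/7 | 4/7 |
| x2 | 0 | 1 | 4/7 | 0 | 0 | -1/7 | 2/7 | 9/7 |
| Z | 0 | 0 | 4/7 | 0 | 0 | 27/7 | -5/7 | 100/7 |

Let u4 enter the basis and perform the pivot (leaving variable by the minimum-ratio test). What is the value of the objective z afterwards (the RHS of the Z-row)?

35/2

Ratio test on column u4 — row 1: (32/7)/(4/7) = 8; row 2: 13/1 = 13; row 3: entry -3/7 ≤ 0; row 4: (9/7)/(2/7) = 9/2. Minimum is 9/2 at row 4 (x2 leaves); pivot element 2/7.
Pivot on row 4; the Z-row RHS becomes 100/7 − (-5/7)·(9/2) = 35/2.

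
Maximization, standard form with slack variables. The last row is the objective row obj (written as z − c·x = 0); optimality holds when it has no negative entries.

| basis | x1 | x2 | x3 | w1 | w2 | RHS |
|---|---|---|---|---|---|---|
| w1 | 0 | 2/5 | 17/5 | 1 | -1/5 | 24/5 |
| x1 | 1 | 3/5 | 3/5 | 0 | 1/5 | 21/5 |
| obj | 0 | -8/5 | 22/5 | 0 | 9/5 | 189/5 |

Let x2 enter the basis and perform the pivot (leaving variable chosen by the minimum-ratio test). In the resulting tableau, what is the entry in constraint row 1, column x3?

3

Ratio test on column x2 — row 1: (24/5)/(2/5) = 12; row 2: (21/5)/(3/5) = 7. Minimum is 7 at row 2 (x1 leaves); pivot element 3/5.
Divide row 2 by 3/5; eliminate column x2 from the other rows.
Row 1 update in column x3: 17/5 − (2/5)·1 = 3.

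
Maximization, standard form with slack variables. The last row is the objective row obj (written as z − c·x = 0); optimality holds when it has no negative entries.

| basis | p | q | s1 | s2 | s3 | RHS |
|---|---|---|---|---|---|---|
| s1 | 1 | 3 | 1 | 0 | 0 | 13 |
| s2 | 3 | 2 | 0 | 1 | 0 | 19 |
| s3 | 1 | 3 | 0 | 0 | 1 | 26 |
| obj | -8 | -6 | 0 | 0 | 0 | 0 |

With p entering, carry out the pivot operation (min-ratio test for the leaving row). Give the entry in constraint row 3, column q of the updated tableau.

7/3

Ratio test on column p — row 1: 13/1 = 13; row 2: 19/3 = 19/3; row 3: 26/1 = 26. Minimum is 19/3 at row 2 (s2 leaves); pivot element 3.
Divide row 2 by 3; eliminate column p from the other rows.
Row 3 update in column q: 3 − 1·(2/3) = 7/3.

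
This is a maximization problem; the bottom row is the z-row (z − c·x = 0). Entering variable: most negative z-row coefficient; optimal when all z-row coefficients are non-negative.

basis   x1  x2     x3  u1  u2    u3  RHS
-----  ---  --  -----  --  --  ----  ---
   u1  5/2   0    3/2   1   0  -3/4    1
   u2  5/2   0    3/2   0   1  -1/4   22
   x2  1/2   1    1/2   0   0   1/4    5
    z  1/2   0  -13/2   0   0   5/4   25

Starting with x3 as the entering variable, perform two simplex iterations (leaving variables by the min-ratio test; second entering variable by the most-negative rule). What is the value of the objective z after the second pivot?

48

Ratio test on column x3 — row 1: 1/(3/2) = 2/3; row 2: 22/(3/2) = 44/3; row 3: 5/(1/2) = 10. Minimum is 2/3 at row 1 (u1 leaves); pivot element 3/2.
Pivot on row 1; the z-row RHS becomes 25 − (-13/2)·(2/3) = 88/3.
Next entering variable (most negative z-row entry -2): u3.
Ratio test on column u3 — row 1: entry -1/2 ≤ 0; row 2: 21/(1/2) = 42; row 3: (14/3)/(1/2) = 28/3. Minimum is 28/3 at row 3 (x2 leaves); pivot element 1/2.
After the second pivot the z-row RHS is 88/3 − (-2)·(28/3) = 48.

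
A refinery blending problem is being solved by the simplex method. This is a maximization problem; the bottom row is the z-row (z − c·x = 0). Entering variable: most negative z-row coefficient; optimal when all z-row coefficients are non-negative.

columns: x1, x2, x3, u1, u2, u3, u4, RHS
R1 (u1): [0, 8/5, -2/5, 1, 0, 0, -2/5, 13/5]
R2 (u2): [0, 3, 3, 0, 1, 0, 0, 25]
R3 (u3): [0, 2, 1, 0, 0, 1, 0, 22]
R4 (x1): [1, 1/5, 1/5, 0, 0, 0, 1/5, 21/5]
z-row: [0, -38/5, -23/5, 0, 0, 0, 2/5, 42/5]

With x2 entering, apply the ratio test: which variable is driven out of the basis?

u1

Column x2 entries and ratios — u1: (13/5)/(8/5) = 13/8; u2: 25/3 = 25/3; u3: 22/2 = 11; x1: (21/5)/(1/5) = 21.
Smallest ratio is 13/8 in the row of u1, so u1 leaves.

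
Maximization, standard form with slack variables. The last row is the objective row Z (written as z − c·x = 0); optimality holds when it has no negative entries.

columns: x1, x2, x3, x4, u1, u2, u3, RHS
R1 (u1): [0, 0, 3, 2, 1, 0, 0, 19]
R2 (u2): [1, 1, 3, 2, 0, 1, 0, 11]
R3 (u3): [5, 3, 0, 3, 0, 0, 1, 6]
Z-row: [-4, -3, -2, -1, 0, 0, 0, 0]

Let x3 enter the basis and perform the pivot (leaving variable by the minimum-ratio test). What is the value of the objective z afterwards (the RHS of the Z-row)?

22/3

Ratio test on column x3 — row 1: 19/3 = 19/3; row 2: 11/3 = 11/3; row 3: entry 0 ≤ 0. Minimum is 11/3 at row 2 (u2 leaves); pivot element 3.
Pivot on row 2; the Z-row RHS becomes 0 − (-2)·(11/3) = 22/3.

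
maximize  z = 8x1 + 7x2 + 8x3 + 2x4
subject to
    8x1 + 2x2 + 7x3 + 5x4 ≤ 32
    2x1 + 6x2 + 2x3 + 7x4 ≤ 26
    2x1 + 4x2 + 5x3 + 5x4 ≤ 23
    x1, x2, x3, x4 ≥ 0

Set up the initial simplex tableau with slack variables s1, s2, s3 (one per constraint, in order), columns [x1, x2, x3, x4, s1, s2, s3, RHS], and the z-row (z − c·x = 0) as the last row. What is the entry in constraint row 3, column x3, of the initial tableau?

5

Constraint 3 has coefficient 5 on x3.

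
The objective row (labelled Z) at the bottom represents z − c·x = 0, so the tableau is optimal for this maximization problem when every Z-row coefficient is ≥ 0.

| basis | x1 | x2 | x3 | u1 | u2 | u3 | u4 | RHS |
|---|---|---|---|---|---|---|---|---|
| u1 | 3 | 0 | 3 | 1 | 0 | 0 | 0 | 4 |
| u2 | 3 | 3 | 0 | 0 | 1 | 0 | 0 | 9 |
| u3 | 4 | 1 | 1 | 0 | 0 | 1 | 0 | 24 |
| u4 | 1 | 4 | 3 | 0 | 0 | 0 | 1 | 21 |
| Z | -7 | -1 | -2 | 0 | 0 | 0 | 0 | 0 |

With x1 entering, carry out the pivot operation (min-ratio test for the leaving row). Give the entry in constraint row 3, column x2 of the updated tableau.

1

Ratio test on column x1 — row 1: 4/3 = 4/3; row 2: 9/3 = 3; row 3: 24/4 = 6; row 4: 21/1 = 21. Minimum is 4/3 at row 1 (u1 leaves); pivot element 3.
Divide row 1 by 3; eliminate column x1 from the other rows.
Row 3 update in column x2: 1 − 4·0 = 1.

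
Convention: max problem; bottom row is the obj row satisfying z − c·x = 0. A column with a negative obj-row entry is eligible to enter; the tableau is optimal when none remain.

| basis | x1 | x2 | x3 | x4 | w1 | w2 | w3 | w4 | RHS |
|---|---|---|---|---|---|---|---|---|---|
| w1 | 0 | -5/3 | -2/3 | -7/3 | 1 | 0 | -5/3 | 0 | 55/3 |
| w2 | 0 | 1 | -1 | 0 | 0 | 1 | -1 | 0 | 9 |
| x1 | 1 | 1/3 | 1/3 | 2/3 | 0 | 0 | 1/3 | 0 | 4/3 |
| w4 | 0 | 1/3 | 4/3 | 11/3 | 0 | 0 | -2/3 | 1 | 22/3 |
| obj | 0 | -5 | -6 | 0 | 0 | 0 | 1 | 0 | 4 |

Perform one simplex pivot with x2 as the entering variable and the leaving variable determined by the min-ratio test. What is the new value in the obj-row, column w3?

Ratio test on column x2 — row 1: entry -5/3 ≤ 0; row 2: 9/1 = 9; row 3: (4/3)/(1/3) = 4; row 4: (22/3)/(1/3) = 22. Minimum is 4 at row 3 (x1 leaves); pivot element 1/3.
Divide row 3 by 1/3; eliminate column x2 from the other rows.
obj-row update in column w3: 1 − (-5)·1 = 6.

6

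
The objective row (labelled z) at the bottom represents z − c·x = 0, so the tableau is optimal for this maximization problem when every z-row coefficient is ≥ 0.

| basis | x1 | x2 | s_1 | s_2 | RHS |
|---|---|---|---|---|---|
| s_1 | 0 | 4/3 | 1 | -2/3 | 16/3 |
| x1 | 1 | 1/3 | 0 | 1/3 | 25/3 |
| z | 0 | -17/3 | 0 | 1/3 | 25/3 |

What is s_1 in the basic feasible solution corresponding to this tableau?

s_1 is basic (row 1); its value is the RHS of that row, 16/3.

16/3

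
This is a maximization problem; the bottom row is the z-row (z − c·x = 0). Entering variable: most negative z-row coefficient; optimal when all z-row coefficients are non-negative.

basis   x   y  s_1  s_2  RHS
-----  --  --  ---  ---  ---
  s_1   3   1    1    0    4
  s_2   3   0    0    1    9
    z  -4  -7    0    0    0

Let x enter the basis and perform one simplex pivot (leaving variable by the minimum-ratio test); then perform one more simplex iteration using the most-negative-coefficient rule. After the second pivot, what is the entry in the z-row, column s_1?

Ratio test on column x — row 1: 4/3 = 4/3; row 2: 9/3 = 3. Minimum is 4/3 at row 1 (s_1 leaves); pivot element 3.
Divide row 1 by 3; eliminate column x from the other rows.
Second iteration: most negative z-row entry is -17/3 in column y, so y enters.
Ratio test on column y — row 1: (4/3)/(1/3) = 4; row 2: entry -1 ≤ 0. Minimum is 4 at row 1 (x leaves); pivot element 1/3.
Divide row 1 by 1/3; eliminate column y from the other rows.
After both pivots, the entry at the z-row, column s_1 is 7.

7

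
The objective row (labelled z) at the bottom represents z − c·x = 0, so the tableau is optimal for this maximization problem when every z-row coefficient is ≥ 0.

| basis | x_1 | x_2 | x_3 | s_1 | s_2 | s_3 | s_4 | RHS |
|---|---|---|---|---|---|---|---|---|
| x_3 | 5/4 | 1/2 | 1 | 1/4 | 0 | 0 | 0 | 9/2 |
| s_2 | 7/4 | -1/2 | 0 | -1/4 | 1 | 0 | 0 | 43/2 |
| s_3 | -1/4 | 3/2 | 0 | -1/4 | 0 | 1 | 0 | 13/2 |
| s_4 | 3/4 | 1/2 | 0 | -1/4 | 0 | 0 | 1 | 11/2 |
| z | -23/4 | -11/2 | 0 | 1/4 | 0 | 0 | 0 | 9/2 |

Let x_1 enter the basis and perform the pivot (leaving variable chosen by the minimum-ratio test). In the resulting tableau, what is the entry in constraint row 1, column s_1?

1/5

Ratio test on column x_1 — row 1: (9/2)/(5/4) = 18/5; row 2: (43/2)/(7/4) = 86/7; row 3: entry -1/4 ≤ 0; row 4: (11/2)/(3/4) = 22/3. Minimum is 18/5 at row 1 (x_3 leaves); pivot element 5/4.
Divide row 1 by 5/4; eliminate column x_1 from the other rows.
In the new row 1, the s_1 entry is the old entry divided by the pivot: (1/4)/(5/4) = 1/5.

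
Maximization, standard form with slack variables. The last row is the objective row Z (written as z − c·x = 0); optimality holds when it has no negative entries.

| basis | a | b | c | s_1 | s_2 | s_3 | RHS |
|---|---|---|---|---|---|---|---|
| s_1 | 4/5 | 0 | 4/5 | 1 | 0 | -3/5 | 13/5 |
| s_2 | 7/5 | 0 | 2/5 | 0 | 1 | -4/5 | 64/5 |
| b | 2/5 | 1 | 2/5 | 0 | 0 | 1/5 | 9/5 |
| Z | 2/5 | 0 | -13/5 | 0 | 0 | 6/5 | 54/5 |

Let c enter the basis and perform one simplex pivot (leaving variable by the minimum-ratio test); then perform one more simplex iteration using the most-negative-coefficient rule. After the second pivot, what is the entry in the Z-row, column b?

Ratio test on column c — row 1: (13/5)/(4/5) = 13/4; row 2: (64/5)/(2/5) = 32; row 3: (9/5)/(2/5) = 9/2. Minimum is 13/4 at row 1 (s_1 leaves); pivot element 4/5.
Divide row 1 by 4/5; eliminate column c from the other rows.
Second iteration: most negative Z-row entry is -3/4 in column s_3, so s_3 enters.
Ratio test on column s_3 — row 1: entry -3/4 ≤ 0; row 2: entry -1/2 ≤ 0; row 3: (1/2)/(1/2) = 1. Minimum is 1 at row 3 (b leaves); pivot element 1/2.
Divide row 3 by 1/2; eliminate column s_3 from the other rows.
After both pivots, the entry at the Z-row, column b is 3/2.

3/2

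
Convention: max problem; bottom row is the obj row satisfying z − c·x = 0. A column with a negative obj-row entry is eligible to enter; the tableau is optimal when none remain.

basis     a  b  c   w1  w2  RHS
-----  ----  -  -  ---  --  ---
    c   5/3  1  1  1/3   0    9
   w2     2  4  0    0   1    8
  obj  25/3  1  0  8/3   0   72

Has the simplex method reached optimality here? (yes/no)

yes

Every obj-row coefficient is ≥ 0, so the tableau is optimal.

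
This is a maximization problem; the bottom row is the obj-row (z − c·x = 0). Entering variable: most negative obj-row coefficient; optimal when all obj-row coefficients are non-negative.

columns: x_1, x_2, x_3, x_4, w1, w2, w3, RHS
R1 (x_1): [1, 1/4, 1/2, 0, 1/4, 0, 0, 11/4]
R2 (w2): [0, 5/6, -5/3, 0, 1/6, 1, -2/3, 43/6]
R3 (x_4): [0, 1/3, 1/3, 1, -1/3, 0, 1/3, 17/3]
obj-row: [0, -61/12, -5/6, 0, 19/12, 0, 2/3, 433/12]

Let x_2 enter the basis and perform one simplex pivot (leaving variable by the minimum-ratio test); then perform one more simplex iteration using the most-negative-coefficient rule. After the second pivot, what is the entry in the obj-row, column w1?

24/5

Ratio test on column x_2 — row 1: (11/4)/(1/4) = 11; row 2: (43/6)/(5/6) = 43/5; row 3: (17/3)/(1/3) = 17. Minimum is 43/5 at row 2 (w2 leaves); pivot element 5/6.
Divide row 2 by 5/6; eliminate column x_2 from the other rows.
Second iteration: most negative obj-row entry is -11 in column x_3, so x_3 enters.
Ratio test on column x_3 — row 1: (3/5)/1 = 3/5; row 2: entry -2 ≤ 0; row 3: (14/5)/1 = 14/5. Minimum is 3/5 at row 1 (x_1 leaves); pivot element 1.
Divide row 1 by 1; eliminate column x_3 from the other rows.
After both pivots, the entry at the obj-row, column w1 is 24/5.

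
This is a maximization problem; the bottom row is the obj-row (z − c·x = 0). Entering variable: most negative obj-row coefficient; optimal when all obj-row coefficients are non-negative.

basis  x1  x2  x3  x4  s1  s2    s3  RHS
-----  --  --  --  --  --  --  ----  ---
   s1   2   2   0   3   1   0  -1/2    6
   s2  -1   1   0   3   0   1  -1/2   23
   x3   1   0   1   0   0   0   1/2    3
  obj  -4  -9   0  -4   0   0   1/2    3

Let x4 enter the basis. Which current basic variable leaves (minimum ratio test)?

s1

Column x4 entries and ratios — s1: 6/3 = 2; s2: 23/3 = 23/3; x3: 0 ≤ 0, skip.
Smallest ratio is 2 in the row of s1, so s1 leaves.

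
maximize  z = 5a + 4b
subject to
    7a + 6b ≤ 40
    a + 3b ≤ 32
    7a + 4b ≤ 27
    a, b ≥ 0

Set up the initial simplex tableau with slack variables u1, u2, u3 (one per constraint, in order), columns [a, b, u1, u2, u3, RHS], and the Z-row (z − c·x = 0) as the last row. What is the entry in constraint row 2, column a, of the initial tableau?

Constraint 2 has coefficient 1 on a.

1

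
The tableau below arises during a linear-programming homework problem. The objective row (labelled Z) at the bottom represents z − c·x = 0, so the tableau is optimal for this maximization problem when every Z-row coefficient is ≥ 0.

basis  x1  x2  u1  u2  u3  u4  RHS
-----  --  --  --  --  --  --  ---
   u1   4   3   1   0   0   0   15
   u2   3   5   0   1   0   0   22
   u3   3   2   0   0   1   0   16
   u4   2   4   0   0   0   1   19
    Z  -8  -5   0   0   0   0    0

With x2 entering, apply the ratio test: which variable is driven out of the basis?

Column x2 entries and ratios — u1: 15/3 = 5; u2: 22/5 = 22/5; u3: 16/2 = 8; u4: 19/4 = 19/4.
Smallest ratio is 22/5 in the row of u2, so u2 leaves.

u2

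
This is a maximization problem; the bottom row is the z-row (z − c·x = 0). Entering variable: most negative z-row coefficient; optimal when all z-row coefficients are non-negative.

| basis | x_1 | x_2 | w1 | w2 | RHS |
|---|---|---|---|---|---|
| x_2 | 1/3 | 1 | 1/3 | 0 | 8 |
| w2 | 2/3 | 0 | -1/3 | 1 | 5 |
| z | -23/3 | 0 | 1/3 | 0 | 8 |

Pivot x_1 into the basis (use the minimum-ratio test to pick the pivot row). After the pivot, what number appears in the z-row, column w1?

-7/2

Ratio test on column x_1 — row 1: 8/(1/3) = 24; row 2: 5/(2/3) = 15/2. Minimum is 15/2 at row 2 (w2 leaves); pivot element 2/3.
Divide row 2 by 2/3; eliminate column x_1 from the other rows.
z-row update in column w1: 1/3 − (-23/3)·(-1/2) = -7/2.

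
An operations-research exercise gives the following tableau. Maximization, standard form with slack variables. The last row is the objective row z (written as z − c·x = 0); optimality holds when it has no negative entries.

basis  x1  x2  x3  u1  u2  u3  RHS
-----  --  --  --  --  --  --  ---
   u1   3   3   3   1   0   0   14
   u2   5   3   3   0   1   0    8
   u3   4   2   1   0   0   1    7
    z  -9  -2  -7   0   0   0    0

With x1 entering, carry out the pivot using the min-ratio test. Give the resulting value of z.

Ratio test on column x1 — row 1: 14/3 = 14/3; row 2: 8/5 = 8/5; row 3: 7/4 = 7/4. Minimum is 8/5 at row 2 (u2 leaves); pivot element 5.
Pivot on row 2; the z-row RHS becomes 0 − (-9)·(8/5) = 72/5.

72/5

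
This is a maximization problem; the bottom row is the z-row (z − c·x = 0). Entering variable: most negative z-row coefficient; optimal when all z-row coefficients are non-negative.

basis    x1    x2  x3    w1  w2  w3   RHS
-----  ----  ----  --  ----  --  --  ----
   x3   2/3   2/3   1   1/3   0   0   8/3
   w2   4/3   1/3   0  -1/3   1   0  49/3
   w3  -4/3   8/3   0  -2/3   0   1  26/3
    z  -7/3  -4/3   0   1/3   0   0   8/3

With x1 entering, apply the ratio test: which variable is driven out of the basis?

Column x1 entries and ratios — x3: (8/3)/(2/3) = 4; w2: (49/3)/(4/3) = 49/4; w3: -4/3 ≤ 0, skip.
Smallest ratio is 4 in the row of x3, so x3 leaves.

x3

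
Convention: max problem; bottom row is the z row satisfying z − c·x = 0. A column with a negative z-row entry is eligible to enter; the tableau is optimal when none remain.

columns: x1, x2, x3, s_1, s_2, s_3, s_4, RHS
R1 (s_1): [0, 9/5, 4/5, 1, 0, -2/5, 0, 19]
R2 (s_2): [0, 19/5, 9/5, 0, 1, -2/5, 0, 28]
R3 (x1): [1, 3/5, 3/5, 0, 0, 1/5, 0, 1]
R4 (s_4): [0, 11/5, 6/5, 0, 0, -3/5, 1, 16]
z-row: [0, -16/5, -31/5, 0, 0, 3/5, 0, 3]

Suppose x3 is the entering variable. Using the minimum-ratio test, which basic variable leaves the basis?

x1

Column x3 entries and ratios — s_1: 19/(4/5) = 95/4; s_2: 28/(9/5) = 140/9; x1: 1/(3/5) = 5/3; s_4: 16/(6/5) = 40/3.
Smallest ratio is 5/3 in the row of x1, so x1 leaves.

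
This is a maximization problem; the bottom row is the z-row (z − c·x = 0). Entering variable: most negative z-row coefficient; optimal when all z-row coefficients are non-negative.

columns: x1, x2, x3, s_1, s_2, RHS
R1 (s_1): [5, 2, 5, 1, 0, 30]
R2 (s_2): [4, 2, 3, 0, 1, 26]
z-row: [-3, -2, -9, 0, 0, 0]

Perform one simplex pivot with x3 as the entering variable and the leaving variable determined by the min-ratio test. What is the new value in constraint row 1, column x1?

1

Ratio test on column x3 — row 1: 30/5 = 6; row 2: 26/3 = 26/3. Minimum is 6 at row 1 (s_1 leaves); pivot element 5.
Divide row 1 by 5; eliminate column x3 from the other rows.
In the new row 1, the x1 entry is the old entry divided by the pivot: 5/5 = 1.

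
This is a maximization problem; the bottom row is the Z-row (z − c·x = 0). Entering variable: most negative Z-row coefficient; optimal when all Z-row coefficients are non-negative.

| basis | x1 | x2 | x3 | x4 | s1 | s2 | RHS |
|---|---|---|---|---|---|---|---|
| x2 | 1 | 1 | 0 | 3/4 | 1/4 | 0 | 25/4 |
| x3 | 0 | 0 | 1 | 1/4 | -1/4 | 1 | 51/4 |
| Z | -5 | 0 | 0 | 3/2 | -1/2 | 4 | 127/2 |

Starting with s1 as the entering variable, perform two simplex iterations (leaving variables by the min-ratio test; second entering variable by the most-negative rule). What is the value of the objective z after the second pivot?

379/4

Ratio test on column s1 — row 1: (25/4)/(1/4) = 25; row 2: entry -1/4 ≤ 0. Minimum is 25 at row 1 (x2 leaves); pivot element 1/4.
Pivot on row 1; the Z-row RHS becomes 127/2 − (-1/2)·25 = 76.
Next entering variable (most negative Z-row entry -3): x1.
Ratio test on column x1 — row 1: 25/4 = 25/4; row 2: 19/1 = 19. Minimum is 25/4 at row 1 (s1 leaves); pivot element 4.
After the second pivot the Z-row RHS is 76 − (-3)·(25/4) = 379/4.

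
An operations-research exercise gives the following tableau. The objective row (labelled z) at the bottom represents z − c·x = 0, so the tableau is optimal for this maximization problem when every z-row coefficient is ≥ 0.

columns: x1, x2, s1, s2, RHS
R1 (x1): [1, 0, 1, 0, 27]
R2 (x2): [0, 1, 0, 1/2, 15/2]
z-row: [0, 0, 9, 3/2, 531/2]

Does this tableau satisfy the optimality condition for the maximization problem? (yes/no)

Every z-row coefficient is ≥ 0, so the tableau is optimal.

yes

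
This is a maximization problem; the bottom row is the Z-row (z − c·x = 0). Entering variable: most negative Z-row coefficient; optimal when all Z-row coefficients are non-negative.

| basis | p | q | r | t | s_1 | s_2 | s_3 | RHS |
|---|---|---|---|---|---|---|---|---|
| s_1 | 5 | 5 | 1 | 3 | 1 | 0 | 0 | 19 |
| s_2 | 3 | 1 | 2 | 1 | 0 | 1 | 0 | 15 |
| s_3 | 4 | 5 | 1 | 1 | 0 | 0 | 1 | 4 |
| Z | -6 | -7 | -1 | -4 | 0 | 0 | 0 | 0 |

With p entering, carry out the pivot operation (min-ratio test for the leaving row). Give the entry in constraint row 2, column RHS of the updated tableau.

Ratio test on column p — row 1: 19/5 = 19/5; row 2: 15/3 = 5; row 3: 4/4 = 1. Minimum is 1 at row 3 (s_3 leaves); pivot element 4.
Divide row 3 by 4; eliminate column p from the other rows.
Row 2 update in column RHS: 15 − 3·1 = 12.

12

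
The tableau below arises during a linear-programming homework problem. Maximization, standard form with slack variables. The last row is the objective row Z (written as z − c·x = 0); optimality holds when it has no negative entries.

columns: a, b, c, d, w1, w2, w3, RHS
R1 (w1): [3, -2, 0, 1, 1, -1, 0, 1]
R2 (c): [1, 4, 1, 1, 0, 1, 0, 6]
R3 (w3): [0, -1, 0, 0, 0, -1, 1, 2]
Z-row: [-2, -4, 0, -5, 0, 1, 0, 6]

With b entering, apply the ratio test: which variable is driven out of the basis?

Column b entries and ratios — w1: -2 ≤ 0, skip; c: 6/4 = 3/2; w3: -1 ≤ 0, skip.
Smallest ratio is 3/2 in the row of c, so c leaves.

c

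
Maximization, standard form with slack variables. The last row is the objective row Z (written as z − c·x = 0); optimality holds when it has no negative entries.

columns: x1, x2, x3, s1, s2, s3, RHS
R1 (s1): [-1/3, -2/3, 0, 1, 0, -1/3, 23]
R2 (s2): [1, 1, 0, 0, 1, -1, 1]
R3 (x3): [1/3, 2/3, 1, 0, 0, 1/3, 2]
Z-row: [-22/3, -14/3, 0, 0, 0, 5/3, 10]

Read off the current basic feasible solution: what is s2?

s2 is basic (row 2); its value is the RHS of that row, 1.

1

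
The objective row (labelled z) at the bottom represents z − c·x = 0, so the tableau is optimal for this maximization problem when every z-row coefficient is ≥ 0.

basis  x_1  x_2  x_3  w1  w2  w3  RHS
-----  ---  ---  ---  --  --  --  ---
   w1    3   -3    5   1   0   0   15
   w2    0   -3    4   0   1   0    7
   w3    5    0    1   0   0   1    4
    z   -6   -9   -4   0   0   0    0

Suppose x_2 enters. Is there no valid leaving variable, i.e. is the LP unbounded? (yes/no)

Every constraint-row entry in column x_2 is ≤ 0, so increasing x_2 is unbounded.

yes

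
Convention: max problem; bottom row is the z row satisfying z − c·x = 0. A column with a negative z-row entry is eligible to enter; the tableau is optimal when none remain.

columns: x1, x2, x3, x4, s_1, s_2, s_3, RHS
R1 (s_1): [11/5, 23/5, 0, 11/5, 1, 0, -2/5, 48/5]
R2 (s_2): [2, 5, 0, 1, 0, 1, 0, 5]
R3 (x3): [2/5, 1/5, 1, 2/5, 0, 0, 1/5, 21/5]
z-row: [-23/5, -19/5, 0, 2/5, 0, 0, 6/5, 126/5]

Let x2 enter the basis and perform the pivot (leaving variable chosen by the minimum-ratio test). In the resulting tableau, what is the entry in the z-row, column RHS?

29

Ratio test on column x2 — row 1: (48/5)/(23/5) = 48/23; row 2: 5/5 = 1; row 3: (21/5)/(1/5) = 21. Minimum is 1 at row 2 (s_2 leaves); pivot element 5.
Divide row 2 by 5; eliminate column x2 from the other rows.
z-row update in column RHS: 126/5 − (-19/5)·1 = 29.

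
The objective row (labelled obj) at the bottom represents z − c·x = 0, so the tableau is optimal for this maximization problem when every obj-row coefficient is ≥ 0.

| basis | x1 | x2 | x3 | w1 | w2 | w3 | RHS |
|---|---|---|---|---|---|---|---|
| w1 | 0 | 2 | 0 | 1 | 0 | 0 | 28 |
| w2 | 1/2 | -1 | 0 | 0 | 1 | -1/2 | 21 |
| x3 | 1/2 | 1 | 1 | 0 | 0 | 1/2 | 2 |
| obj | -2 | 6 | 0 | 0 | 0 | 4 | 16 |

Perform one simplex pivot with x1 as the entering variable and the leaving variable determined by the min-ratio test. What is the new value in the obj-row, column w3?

Ratio test on column x1 — row 1: entry 0 ≤ 0; row 2: 21/(1/2) = 42; row 3: 2/(1/2) = 4. Minimum is 4 at row 3 (x3 leaves); pivot element 1/2.
Divide row 3 by 1/2; eliminate column x1 from the other rows.
obj-row update in column w3: 4 − (-2)·1 = 6.

6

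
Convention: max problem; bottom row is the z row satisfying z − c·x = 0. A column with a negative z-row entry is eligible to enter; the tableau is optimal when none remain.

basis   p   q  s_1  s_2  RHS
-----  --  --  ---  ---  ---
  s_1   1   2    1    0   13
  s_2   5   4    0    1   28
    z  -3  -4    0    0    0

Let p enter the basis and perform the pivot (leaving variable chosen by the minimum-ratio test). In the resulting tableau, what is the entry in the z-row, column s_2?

3/5

Ratio test on column p — row 1: 13/1 = 13; row 2: 28/5 = 28/5. Minimum is 28/5 at row 2 (s_2 leaves); pivot element 5.
Divide row 2 by 5; eliminate column p from the other rows.
z-row update in column s_2: 0 − (-3)·(1/5) = 3/5.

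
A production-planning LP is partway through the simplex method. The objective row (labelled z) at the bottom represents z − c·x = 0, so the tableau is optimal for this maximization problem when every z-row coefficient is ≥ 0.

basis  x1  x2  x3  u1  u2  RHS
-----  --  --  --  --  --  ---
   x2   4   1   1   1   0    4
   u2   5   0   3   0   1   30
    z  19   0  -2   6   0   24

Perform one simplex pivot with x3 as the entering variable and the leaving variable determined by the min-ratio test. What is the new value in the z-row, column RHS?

Ratio test on column x3 — row 1: 4/1 = 4; row 2: 30/3 = 10. Minimum is 4 at row 1 (x2 leaves); pivot element 1.
Divide row 1 by 1; eliminate column x3 from the other rows.
z-row update in column RHS: 24 − (-2)·4 = 32.

32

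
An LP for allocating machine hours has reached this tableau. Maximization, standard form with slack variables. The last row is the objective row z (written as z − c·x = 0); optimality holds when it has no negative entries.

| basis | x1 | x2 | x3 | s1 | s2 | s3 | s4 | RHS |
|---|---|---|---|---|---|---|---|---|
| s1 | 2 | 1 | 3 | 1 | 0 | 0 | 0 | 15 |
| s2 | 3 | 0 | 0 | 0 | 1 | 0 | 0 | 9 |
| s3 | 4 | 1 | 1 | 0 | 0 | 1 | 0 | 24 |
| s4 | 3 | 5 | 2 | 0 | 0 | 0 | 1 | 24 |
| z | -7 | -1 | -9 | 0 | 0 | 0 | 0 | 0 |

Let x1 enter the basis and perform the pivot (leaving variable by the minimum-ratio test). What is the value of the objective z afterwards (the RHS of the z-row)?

21

Ratio test on column x1 — row 1: 15/2 = 15/2; row 2: 9/3 = 3; row 3: 24/4 = 6; row 4: 24/3 = 8. Minimum is 3 at row 2 (s2 leaves); pivot element 3.
Pivot on row 2; the z-row RHS becomes 0 − (-7)·3 = 21.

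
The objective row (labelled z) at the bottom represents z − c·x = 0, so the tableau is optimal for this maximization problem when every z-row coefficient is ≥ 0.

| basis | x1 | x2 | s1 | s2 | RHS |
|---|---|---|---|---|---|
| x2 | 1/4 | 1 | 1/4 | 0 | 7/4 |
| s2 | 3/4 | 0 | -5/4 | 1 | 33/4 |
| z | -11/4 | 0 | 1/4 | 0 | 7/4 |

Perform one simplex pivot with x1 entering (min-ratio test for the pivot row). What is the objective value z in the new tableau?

21

Ratio test on column x1 — row 1: (7/4)/(1/4) = 7; row 2: (33/4)/(3/4) = 11. Minimum is 7 at row 1 (x2 leaves); pivot element 1/4.
Pivot on row 1; the z-row RHS becomes 7/4 − (-11/4)·7 = 21.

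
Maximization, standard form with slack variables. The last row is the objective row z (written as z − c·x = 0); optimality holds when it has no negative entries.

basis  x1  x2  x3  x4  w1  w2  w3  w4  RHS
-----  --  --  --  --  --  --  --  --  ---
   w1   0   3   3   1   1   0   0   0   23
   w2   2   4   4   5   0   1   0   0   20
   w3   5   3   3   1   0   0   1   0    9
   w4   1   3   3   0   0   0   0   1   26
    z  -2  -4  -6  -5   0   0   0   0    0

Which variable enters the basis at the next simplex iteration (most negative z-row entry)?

Negative z-row entries: x1: -2, x2: -4, x3: -6, x4: -5.
The most negative is -6 in column x3, so x3 enters.

x3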